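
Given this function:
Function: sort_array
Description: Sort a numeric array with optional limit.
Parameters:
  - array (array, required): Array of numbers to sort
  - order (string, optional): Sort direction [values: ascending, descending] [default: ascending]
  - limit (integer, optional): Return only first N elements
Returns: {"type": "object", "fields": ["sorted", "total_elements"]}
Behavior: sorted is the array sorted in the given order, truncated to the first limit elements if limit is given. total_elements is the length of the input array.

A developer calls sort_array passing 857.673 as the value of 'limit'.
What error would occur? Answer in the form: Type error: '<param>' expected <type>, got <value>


Spec: 'limit' is declared as integer; 857.673 is a non-integer number.
Type error: 'limit' expected integer, got 857.673


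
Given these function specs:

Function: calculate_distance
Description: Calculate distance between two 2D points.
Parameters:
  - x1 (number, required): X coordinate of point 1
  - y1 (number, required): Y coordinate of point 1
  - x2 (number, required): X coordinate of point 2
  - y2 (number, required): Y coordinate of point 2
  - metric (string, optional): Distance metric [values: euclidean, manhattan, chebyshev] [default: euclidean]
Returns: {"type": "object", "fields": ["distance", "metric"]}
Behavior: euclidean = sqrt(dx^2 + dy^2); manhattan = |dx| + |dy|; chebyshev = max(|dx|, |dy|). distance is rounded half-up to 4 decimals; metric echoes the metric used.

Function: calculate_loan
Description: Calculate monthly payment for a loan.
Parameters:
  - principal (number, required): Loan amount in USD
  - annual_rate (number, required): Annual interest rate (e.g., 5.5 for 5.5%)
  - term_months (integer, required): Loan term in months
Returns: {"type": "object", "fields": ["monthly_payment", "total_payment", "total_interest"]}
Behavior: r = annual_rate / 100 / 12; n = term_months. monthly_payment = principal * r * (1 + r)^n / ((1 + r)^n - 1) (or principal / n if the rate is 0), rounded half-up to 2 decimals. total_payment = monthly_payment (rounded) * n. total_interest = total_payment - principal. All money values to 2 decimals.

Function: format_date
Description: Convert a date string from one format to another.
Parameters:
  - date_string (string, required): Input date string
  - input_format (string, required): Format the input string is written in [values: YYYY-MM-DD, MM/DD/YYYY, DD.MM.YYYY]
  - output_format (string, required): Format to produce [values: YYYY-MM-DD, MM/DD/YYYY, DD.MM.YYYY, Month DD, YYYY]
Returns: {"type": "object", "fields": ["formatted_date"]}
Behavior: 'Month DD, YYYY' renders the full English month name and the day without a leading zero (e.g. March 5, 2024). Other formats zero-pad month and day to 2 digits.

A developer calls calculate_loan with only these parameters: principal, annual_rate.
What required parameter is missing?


Required parameters: principal, annual_rate, term_months
Provided: principal, annual_rate
Missing: term_months
term_months


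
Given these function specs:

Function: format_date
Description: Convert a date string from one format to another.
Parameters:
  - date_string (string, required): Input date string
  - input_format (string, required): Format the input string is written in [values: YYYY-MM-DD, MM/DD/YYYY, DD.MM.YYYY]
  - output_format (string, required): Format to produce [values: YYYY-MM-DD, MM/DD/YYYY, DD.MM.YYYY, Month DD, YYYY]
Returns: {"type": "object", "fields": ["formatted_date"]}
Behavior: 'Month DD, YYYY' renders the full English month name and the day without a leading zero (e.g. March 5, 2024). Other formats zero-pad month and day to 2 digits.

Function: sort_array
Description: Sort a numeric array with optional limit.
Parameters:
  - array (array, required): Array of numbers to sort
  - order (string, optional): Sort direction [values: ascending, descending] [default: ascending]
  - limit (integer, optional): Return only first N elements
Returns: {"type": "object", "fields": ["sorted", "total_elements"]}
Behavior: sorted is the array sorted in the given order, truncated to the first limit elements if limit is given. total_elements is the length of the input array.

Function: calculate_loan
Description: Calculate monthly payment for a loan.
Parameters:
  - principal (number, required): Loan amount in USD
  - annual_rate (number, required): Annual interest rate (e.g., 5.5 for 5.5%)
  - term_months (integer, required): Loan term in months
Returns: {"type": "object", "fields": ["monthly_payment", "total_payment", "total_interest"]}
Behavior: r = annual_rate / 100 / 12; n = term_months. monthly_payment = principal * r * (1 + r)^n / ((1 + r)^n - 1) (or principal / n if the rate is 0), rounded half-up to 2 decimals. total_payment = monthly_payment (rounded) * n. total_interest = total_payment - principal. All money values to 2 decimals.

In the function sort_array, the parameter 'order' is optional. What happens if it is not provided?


The sort_array spec declares:
  - order (string, optional): Sort direction [values: ascending, descending] [default: ascending]
It defaults to ascending


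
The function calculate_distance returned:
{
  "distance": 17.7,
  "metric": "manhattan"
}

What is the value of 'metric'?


manhattan


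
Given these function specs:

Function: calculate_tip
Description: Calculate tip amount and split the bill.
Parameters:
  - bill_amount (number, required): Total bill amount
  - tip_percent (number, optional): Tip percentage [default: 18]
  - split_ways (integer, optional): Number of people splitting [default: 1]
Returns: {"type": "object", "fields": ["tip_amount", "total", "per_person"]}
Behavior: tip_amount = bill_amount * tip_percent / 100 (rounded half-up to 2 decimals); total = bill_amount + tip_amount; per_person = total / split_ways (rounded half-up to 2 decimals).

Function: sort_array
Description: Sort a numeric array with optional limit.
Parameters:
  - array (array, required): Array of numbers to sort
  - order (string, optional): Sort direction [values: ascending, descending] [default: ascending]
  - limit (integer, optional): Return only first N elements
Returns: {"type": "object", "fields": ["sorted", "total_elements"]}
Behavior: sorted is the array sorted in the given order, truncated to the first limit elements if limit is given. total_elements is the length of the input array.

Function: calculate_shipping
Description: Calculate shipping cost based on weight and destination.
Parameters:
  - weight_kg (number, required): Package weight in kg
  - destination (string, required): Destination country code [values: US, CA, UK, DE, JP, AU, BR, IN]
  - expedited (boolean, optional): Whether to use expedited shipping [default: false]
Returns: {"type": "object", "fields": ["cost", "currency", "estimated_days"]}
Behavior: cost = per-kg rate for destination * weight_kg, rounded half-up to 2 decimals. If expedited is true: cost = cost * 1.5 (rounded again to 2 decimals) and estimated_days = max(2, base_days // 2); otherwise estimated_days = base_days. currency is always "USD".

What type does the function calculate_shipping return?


The calculate_shipping spec declares Returns: {"type": "object", "fields": ["cost", "currency", "estimated_days"]}
Type:
object


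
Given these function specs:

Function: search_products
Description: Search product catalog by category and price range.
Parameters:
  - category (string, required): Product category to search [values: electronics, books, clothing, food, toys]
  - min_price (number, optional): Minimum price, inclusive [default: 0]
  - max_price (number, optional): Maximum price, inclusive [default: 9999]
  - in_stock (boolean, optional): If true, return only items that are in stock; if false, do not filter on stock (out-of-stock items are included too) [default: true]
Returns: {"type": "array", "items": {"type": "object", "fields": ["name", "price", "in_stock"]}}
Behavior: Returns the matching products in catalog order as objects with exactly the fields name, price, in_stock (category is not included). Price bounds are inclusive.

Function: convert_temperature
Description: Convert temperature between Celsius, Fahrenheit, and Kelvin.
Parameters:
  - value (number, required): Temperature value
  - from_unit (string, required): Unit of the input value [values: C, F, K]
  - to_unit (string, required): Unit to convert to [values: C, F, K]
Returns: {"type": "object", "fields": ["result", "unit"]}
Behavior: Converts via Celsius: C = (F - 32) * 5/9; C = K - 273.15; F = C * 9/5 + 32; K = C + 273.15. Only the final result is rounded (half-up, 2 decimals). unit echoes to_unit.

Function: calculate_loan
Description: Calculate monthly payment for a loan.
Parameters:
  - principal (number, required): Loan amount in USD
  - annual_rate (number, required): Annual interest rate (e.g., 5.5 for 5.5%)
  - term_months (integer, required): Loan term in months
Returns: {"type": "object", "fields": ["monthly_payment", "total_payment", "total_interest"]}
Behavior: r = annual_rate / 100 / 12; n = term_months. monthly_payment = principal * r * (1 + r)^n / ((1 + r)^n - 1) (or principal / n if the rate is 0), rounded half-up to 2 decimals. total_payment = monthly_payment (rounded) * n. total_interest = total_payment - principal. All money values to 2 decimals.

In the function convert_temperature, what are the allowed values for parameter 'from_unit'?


The convert_temperature spec declares:
  - from_unit (string, required): Unit of the input value [values: C, F, K]
Allowed values:
C, F, K


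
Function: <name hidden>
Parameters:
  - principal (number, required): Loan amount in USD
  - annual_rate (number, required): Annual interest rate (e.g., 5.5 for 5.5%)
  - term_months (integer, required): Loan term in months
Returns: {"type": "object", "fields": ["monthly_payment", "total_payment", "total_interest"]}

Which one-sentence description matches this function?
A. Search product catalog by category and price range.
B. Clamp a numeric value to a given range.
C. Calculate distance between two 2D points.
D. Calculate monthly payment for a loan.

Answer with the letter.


Parameters principal, annual_rate, term_months and return ["monthly_payment", "total_payment", "total_interest"] fit: Calculate monthly payment for a loan.
D


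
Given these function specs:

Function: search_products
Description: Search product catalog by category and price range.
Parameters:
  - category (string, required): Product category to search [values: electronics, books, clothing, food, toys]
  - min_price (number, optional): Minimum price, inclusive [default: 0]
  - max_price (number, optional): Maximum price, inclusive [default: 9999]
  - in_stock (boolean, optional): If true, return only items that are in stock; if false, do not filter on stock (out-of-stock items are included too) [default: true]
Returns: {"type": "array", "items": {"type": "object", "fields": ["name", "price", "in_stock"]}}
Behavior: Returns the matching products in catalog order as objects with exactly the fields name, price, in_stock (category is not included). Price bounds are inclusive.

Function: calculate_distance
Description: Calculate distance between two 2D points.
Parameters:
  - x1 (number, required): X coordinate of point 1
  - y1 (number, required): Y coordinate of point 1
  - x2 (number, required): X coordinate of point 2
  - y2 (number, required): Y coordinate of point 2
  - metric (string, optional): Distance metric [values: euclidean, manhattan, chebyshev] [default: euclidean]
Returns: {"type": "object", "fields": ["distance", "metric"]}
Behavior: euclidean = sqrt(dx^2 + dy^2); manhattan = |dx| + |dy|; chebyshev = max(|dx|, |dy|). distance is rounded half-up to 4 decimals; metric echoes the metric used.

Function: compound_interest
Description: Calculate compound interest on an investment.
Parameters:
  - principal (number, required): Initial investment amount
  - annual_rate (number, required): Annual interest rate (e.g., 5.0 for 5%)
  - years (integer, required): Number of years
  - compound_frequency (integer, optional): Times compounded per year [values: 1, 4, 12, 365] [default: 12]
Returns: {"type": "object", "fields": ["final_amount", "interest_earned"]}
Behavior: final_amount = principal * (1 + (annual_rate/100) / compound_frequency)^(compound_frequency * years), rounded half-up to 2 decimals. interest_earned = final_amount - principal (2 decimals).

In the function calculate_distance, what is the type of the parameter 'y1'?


The calculate_distance spec declares:
  - y1 (number, required): Y coordinate of point 1
Type:
number


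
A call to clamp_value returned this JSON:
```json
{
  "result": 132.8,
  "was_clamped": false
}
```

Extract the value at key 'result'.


132.8


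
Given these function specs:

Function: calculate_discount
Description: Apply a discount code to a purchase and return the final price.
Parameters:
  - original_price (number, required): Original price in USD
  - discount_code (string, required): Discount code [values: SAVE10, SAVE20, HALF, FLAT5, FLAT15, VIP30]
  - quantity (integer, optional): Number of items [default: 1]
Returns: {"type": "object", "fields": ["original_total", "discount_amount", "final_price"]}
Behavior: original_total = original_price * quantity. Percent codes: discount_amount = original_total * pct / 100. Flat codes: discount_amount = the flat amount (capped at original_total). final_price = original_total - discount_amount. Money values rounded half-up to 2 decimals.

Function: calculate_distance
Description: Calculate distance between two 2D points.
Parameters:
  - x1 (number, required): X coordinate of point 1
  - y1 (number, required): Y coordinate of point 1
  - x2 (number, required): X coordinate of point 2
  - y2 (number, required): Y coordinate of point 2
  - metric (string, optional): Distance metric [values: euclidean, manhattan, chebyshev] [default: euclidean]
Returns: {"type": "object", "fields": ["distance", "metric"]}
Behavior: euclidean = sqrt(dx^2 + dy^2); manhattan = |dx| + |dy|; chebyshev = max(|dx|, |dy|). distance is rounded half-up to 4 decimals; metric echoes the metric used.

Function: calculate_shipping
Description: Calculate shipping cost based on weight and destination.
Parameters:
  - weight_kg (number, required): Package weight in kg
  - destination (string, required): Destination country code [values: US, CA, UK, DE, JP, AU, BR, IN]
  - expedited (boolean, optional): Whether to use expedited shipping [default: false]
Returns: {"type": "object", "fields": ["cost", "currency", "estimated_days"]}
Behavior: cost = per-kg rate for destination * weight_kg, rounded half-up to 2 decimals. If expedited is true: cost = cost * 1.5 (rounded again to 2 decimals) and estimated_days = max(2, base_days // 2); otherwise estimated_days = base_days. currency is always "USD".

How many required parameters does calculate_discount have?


Parameters of calculate_discount: original_price (required), discount_code (required), quantity (optional)
Required count:
2


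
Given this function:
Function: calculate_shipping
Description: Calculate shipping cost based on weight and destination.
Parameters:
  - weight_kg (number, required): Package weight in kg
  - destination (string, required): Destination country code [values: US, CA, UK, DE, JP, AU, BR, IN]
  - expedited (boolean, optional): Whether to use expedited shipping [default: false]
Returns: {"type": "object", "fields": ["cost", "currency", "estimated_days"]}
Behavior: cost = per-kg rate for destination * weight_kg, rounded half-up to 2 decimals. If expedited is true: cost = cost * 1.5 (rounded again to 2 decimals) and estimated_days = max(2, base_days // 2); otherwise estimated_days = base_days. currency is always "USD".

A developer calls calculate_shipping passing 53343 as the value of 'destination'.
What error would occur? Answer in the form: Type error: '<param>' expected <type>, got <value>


Spec: 'destination' is declared as string; 53343 is an integer.
Type error: 'destination' expected string, got 53343


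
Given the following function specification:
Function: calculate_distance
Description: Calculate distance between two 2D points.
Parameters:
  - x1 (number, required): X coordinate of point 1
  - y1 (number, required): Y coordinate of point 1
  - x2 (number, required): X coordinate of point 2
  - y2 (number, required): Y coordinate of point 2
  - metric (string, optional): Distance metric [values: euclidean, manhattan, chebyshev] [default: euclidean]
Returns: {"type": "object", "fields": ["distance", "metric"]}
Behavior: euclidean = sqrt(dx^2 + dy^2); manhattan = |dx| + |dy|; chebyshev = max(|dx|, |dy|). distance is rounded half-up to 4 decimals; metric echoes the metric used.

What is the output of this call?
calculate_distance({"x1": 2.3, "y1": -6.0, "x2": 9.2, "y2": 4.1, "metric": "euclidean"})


|dx| = |9.2 - 2.3| = 6.9; |dy| = |4.1 - -6| = 10.1
euclidean: sqrt(6.9^2 + 10.1^2) = sqrt(149.62) = 12.231925
Round to 4 decimals: 12.2319
Output:
{"distance": 12.2319, "metric": "euclidean"}


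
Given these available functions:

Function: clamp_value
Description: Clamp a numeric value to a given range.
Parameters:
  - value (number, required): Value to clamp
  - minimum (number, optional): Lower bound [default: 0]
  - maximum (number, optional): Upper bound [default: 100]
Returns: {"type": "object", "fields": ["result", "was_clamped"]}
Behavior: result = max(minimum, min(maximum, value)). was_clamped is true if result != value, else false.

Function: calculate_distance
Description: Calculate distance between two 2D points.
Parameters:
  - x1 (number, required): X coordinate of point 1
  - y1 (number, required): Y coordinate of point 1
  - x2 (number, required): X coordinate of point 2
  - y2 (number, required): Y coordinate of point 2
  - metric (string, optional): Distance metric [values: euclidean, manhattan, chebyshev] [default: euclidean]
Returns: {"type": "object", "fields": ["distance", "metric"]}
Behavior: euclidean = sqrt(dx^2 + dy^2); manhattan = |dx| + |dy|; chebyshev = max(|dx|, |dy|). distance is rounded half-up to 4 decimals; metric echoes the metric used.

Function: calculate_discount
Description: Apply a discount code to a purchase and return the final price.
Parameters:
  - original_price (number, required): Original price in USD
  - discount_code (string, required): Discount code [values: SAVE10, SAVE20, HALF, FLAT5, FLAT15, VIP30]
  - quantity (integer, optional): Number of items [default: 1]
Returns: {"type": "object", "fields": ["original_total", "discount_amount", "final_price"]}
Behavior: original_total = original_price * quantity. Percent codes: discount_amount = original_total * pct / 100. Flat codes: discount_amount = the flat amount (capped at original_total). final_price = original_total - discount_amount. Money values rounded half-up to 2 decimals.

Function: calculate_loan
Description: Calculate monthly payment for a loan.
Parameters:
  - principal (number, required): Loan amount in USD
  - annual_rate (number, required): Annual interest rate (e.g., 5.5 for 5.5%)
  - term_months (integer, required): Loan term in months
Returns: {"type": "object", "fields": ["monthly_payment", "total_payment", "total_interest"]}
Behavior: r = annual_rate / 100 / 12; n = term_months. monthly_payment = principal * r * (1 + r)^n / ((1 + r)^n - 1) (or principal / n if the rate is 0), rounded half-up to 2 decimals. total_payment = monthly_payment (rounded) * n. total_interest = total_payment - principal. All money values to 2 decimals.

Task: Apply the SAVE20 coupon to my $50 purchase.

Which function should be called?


The task needs a function whose description is: Apply a discount code to a purchase and return the final price.
calculate_discount


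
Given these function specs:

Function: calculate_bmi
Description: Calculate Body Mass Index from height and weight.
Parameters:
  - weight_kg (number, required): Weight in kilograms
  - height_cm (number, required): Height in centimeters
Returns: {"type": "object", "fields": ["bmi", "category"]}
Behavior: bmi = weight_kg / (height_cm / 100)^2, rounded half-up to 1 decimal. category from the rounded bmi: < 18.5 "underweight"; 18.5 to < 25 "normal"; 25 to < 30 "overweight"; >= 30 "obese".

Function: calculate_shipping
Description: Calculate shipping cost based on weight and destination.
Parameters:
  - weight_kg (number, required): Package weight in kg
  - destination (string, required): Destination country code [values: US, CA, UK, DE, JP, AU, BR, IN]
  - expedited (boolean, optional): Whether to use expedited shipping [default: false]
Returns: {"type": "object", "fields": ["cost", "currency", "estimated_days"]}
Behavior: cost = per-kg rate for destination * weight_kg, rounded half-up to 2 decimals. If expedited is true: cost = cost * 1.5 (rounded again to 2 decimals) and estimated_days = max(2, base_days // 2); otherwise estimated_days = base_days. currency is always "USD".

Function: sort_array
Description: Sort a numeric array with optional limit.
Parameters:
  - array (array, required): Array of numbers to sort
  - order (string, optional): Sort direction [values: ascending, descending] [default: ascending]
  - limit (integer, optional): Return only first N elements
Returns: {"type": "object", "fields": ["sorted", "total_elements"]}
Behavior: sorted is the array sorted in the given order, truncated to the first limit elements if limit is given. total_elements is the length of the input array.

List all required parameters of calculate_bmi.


Parameters of calculate_bmi and their required/optional flag:
  weight_kg: required
  height_cm: required
height_cm, weight_kg


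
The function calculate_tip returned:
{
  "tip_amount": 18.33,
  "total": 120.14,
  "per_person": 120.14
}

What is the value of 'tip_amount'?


18.33


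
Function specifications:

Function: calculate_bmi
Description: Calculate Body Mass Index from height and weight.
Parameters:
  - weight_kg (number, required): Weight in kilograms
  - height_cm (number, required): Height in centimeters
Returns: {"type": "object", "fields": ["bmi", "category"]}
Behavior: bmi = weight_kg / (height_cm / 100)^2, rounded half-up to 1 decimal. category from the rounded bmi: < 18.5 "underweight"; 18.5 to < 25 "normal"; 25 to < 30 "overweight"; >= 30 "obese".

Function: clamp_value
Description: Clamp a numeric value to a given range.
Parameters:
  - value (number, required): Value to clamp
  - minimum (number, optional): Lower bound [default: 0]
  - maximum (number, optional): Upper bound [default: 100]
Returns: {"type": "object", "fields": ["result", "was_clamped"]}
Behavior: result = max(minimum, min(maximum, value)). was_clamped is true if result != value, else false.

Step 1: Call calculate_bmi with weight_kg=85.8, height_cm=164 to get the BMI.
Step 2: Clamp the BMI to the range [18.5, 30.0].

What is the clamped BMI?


Step 1: calculate_bmi(weight_kg=85.8, height_cm=164)
  height_m = 164 / 100 = 1.64
  bmi = 85.8 / 1.64^2 = 85.8 / 2.6896 = 31.900654 -> 31.9
  31.9 >= 30 -> obese
  -> bmi = 31.9
Step 2: clamp_value(value=31.9, minimum=18.5, maximum=30.0)
  result = max(18.5, min(30.0, 31.9)) = max(18.5, 30.0) = 30.0
  was_clamped = (30.0 != 31.9) = true
  -> result = 30.0
30.0


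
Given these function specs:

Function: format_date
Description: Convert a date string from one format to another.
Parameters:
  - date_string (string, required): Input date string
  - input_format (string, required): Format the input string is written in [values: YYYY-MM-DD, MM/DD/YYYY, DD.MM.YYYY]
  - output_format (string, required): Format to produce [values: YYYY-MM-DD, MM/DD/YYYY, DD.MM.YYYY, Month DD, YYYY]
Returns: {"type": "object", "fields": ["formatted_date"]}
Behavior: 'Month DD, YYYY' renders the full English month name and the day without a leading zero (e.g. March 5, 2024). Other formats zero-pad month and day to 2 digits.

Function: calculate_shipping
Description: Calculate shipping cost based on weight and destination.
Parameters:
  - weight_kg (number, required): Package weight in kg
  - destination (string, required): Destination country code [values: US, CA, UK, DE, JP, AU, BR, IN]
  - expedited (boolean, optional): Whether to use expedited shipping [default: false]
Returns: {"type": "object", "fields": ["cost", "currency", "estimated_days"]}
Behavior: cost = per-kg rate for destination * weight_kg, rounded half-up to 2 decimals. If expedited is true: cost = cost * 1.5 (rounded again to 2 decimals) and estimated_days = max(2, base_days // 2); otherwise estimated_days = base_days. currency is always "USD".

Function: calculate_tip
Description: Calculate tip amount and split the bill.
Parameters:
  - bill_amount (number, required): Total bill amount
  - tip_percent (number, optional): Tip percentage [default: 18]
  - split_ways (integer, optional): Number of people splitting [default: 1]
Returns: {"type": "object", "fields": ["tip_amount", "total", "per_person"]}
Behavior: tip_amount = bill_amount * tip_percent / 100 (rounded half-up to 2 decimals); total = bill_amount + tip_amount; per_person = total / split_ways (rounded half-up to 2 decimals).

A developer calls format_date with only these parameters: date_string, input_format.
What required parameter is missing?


Required parameters: date_string, input_format, output_format
Provided: date_string, input_format
Missing: output_format
output_format


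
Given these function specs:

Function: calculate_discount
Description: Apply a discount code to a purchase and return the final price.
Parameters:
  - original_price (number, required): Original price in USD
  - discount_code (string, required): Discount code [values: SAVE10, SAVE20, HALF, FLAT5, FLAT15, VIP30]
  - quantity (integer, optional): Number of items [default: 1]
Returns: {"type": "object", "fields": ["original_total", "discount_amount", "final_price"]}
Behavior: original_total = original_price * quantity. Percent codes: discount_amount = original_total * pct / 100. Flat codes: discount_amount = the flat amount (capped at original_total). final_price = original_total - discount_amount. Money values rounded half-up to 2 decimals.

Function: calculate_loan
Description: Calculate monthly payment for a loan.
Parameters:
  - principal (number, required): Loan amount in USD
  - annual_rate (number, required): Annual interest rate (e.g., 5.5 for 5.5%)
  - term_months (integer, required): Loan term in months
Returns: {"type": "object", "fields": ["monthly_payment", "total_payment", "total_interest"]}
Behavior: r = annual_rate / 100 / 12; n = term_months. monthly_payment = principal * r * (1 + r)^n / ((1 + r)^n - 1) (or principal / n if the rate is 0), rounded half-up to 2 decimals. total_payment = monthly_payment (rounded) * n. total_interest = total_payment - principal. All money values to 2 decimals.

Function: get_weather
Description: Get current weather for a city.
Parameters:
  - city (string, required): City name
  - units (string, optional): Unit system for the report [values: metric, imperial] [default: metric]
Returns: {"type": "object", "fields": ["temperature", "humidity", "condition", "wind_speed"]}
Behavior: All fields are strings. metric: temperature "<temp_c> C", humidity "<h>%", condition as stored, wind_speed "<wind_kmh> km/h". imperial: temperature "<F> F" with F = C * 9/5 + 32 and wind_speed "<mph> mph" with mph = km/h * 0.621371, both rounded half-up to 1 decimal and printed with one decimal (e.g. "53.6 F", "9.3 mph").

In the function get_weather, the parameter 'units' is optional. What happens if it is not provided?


The get_weather spec declares:
  - units (string, optional): Unit system for the report [values: metric, imperial] [default: metric]
It defaults to metric


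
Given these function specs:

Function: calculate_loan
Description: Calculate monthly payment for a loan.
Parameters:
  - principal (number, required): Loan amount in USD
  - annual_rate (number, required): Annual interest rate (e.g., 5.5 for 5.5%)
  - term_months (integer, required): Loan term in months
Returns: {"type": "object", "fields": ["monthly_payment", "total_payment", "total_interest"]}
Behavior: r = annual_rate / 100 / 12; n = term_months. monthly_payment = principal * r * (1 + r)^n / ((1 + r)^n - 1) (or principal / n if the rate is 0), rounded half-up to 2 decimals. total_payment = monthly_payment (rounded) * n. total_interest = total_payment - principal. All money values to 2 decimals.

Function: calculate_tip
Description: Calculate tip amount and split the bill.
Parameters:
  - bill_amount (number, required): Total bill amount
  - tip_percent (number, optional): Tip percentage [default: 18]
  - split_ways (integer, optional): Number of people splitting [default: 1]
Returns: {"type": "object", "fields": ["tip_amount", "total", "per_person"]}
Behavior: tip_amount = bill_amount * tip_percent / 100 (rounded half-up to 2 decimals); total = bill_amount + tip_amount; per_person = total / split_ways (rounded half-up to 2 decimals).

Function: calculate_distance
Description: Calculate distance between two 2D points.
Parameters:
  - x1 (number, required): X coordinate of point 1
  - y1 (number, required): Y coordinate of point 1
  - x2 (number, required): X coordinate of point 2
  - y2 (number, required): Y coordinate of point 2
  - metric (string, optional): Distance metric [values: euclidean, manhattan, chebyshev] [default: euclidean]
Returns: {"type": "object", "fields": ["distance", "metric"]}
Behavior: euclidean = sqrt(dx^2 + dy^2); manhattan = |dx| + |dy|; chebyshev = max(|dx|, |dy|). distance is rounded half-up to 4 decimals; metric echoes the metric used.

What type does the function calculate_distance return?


The calculate_distance spec declares Returns: {"type": "object", "fields": ["distance", "metric"]}
Type:
object


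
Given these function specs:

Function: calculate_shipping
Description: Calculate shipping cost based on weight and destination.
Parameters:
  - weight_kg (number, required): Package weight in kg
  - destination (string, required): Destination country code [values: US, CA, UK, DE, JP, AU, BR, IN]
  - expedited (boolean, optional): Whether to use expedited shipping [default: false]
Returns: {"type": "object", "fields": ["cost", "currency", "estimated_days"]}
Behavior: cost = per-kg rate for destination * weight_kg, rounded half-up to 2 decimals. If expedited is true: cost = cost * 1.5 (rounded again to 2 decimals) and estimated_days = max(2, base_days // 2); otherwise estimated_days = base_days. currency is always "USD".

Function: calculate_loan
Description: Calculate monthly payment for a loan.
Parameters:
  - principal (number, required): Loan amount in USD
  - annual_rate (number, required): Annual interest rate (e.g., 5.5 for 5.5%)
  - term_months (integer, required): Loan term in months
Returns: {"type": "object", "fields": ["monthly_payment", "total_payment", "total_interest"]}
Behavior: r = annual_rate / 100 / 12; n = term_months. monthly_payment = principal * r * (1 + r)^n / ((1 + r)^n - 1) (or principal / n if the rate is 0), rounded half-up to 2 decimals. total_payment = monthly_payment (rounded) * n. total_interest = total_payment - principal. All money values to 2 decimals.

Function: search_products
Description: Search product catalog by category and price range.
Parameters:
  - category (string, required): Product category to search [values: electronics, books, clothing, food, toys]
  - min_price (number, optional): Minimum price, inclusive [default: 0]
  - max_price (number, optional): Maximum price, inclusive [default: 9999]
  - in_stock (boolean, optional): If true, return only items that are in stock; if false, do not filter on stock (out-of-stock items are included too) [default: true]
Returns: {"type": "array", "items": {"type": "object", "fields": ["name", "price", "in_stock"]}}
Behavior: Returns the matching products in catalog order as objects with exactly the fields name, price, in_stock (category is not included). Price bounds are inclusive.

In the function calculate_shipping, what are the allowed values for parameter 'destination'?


The calculate_shipping spec declares:
  - destination (string, required): Destination country code [values: US, CA, UK, DE, JP, AU, BR, IN]
Allowed values:
US, CA, UK, DE, JP, AU, BR, IN


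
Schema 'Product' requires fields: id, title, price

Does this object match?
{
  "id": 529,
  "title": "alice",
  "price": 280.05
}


Checking required fields... All present.
Valid - all required fields present


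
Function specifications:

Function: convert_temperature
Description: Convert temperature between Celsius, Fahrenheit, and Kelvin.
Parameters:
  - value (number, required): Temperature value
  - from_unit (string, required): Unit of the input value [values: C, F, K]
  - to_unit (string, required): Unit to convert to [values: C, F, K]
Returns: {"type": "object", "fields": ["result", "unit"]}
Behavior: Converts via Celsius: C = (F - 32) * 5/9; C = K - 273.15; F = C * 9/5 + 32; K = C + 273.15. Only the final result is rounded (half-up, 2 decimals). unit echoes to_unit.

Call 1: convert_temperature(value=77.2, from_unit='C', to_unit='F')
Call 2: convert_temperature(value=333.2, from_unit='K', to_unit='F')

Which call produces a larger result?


Call 1:
  Input already in C: 77.2
  To F: 77.2 * 9/5 + 32 = 170.96
  Round to 2 decimals: 170.96
  -> 170.96 F
Call 2:
  To C: 333.2 - 273.15 = 60.05
  To F: 60.05 * 9/5 + 32 = 140.09
  Round to 2 decimals: 140.09
  -> 140.09 F
Call 1 (170.96 F)


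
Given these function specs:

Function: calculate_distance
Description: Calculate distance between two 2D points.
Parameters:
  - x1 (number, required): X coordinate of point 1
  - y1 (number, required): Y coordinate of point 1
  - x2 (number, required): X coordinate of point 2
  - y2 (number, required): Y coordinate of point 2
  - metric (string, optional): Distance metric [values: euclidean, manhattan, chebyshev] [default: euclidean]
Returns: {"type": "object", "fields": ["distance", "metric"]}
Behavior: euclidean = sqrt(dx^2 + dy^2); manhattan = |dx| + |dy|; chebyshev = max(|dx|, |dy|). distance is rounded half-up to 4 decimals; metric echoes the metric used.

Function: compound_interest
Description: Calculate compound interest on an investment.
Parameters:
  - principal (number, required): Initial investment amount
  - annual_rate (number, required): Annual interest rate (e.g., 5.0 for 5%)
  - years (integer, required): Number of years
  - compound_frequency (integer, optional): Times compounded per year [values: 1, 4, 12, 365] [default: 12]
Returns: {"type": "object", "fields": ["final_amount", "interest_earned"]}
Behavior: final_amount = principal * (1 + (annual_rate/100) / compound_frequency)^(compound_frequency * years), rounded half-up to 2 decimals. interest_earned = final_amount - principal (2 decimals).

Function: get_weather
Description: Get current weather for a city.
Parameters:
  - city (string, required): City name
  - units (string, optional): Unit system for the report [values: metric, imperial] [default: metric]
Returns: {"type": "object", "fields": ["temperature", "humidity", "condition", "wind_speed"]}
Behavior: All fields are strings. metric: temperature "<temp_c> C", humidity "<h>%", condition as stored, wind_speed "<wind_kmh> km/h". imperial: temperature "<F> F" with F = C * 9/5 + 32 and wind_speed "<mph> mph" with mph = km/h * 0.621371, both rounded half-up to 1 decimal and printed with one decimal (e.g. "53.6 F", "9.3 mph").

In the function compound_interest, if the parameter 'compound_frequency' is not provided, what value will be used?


The compound_interest spec declares:
  - compound_frequency (integer, optional): Times compounded per year [values: 1, 4, 12, 365] [default: 12]
Default:
12


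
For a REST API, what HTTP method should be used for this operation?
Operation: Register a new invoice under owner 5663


GET = read, POST = create, PUT = update/replace, DELETE = remove
This operation is a create.
POST


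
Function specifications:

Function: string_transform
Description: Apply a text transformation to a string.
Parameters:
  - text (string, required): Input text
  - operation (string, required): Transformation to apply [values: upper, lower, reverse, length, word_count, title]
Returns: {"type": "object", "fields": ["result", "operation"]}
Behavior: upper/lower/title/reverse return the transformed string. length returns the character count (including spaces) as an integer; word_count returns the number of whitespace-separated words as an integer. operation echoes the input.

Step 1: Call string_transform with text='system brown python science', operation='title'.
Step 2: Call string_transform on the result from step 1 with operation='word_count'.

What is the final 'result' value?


Step 1: string_transform(text='system brown python science', operation='title')
  -> result = 'System Brown Python Science'
Step 2: string_transform(text='System Brown Python Science', operation='word_count')
  words: System, Brown, Python, Science -> 4
  -> result = 4
4


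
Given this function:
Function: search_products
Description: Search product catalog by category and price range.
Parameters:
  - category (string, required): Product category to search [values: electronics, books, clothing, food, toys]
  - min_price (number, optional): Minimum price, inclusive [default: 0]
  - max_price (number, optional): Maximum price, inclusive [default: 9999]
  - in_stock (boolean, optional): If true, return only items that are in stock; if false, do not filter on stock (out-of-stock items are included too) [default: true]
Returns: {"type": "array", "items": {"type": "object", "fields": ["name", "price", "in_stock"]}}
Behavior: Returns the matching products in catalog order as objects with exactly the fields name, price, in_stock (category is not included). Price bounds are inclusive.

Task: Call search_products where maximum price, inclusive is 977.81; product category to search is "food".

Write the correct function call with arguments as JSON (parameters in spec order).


Mapping each described value to its parameter name:
  'Maximum price, inclusive' -> max_price = 977.81
  'Product category to search' -> category = "food"
search_products({"category": "food", "max_price": 977.81})


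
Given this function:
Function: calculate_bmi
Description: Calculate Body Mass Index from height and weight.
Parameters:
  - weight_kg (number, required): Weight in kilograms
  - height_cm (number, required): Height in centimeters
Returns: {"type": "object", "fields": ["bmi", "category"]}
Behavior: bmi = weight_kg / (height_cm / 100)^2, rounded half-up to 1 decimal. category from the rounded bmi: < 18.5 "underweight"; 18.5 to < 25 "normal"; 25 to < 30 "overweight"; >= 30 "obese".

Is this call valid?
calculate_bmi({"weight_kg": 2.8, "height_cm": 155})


Checking all required parameters present and types match... All valid.
Valid


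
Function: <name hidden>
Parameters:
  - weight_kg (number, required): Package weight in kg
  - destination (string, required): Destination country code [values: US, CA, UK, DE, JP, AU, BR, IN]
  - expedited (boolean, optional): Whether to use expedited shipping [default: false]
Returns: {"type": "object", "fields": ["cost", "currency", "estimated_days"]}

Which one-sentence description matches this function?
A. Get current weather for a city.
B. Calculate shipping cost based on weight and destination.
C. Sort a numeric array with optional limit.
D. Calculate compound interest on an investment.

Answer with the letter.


Parameters weight_kg, destination, expedited and return ["cost", "currency", "estimated_days"] fit: Calculate shipping cost based on weight and destination.
B


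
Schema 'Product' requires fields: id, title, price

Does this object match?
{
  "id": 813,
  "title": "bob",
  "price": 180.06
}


Checking required fields... All present.
Valid - all required fields present


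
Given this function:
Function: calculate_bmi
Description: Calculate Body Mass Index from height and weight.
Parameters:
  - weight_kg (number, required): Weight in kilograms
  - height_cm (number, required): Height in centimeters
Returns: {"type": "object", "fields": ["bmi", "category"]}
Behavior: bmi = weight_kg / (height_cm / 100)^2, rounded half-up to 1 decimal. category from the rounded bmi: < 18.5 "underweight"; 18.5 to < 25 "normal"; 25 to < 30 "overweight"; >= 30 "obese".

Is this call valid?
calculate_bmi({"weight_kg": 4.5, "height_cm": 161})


Checking all required parameters present and types match... All valid.
Valid
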